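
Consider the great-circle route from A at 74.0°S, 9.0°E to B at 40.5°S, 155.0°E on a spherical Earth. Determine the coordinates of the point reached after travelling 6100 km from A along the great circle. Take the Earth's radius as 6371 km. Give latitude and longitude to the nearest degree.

≈ 49°S, 153°E

Convert each endpoint to a unit vector on the sphere (x = cos φ cos λ, y = cos φ sin λ, z = sin φ).
The central angle between the endpoints is δ = arccos(p₁·p₂) ≈ 1.103 rad (63.2°). The total great-circle distance is δ·R ≈ 1.103 × 6371 ≈ 7030 km, so the target fraction is f = 6100/7030 ≈ 0.868.
Interpolate at f ≈ 0.868 with slerp weights a = sin((1−f)δ)/sin δ ≈ 0.163, b = sin(fδ)/sin δ ≈ 0.916.
p = a·p₁ + b·p₂ ≈ (-0.587, 0.301, -0.751); φ = arcsin(p_z) ≈ -48.72°, λ = atan2(p_y, p_x) ≈ 152.82°.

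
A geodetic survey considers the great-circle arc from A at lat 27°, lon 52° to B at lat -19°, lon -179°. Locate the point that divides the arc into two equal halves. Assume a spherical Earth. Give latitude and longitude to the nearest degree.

≈ lat 9°, lon 120°

Convert each endpoint to a unit vector on the sphere (x = cos φ cos λ, y = cos φ sin λ, z = sin φ).
The central angle between the endpoints is δ = arccos(p₁·p₂) ≈ 2.316 rad (132.7°).
Interpolate at f = 1/2 with slerp weights a = sin((1−f)δ)/sin δ ≈ 1.246, b = sin(fδ)/sin δ ≈ 1.246.
p = a·p₁ + b·p₂ ≈ (-0.494, 0.854, 0.160); φ = arcsin(p_z) ≈ 9.21°, λ = atan2(p_y, p_x) ≈ 120.06°.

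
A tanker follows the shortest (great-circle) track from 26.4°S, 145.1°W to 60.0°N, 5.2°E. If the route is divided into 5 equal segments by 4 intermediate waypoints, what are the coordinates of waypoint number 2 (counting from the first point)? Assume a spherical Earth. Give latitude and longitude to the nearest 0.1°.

≈ 26.0°N, 123.9°W

Convert each endpoint to a unit vector on the sphere (x = cos φ cos λ, y = cos φ sin λ, z = sin φ).
The central angle between the endpoints is δ = arccos(p₁·p₂) ≈ 2.456 rad (140.7°).
Interpolate at f = 2/5 with slerp weights a = sin((1−f)δ)/sin δ ≈ 1.572, b = sin(fδ)/sin δ ≈ 1.314.
p = a·p₁ + b·p₂ ≈ (-0.501, -0.746, 0.439); φ = arcsin(p_z) ≈ 26.03°, λ = atan2(p_y, p_x) ≈ -123.86°.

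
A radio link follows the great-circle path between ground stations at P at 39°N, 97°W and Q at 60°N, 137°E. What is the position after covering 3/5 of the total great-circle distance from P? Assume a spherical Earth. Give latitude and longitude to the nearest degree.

≈ 70°N, 155°W

Convert each endpoint to a unit vector on the sphere (x = cos φ cos λ, y = cos φ sin λ, z = sin φ).
The central angle between the endpoints is δ = arccos(p₁·p₂) ≈ 1.249 rad (71.5°).
Interpolate at f = 3/5 with slerp weights a = sin((1−f)δ)/sin δ ≈ 0.505, b = sin(fδ)/sin δ ≈ 0.718.
p = a·p₁ + b·p₂ ≈ (-0.310, -0.145, 0.940); φ = arcsin(p_z) ≈ 69.98°, λ = atan2(p_y, p_x) ≈ -155.01°.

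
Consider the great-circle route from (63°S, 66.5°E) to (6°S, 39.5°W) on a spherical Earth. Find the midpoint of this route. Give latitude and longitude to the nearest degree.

≈ (46°S, 13°W)

Convert each endpoint to a unit vector on the sphere (x = cos φ cos λ, y = cos φ sin λ, z = sin φ).
The central angle between the endpoints is δ = arccos(p₁·p₂) ≈ 1.602 rad (91.8°).
Interpolate at f = 1/2 with slerp weights a = sin((1−f)δ)/sin δ ≈ 0.718, b = sin(fδ)/sin δ ≈ 0.718.
p = a·p₁ + b·p₂ ≈ (0.681, -0.155, -0.715); φ = arcsin(p_z) ≈ -45.66°, λ = atan2(p_y, p_x) ≈ -12.84°.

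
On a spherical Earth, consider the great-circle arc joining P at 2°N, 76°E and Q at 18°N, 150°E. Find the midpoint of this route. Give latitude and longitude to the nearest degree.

Convert each endpoint to a unit vector on the sphere (x = cos φ cos λ, y = cos φ sin λ, z = sin φ).
The central angle between the endpoints is δ = arccos(p₁·p₂) ≈ 1.295 rad (74.2°).
Interpolate at f = 1/2 with slerp weights a = sin((1−f)δ)/sin δ ≈ 0.627, b = sin(fδ)/sin δ ≈ 0.627.
p = a·p₁ + b·p₂ ≈ (-0.365, 0.906, 0.216); φ = arcsin(p_z) ≈ 12.45°, λ = atan2(p_y, p_x) ≈ 111.93°.

≈ 12°N, 112°E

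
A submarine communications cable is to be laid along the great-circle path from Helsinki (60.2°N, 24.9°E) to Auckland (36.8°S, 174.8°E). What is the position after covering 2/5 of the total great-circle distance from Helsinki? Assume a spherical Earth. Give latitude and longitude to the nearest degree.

Convert each endpoint to a unit vector on the sphere (x = cos φ cos λ, y = cos φ sin λ, z = sin φ).
The central angle between the endpoints is δ = arccos(p₁·p₂) ≈ 2.614 rad (149.8°).
Interpolate at f = 2/5 with slerp weights a = sin((1−f)δ)/sin δ ≈ 1.987, b = sin(fδ)/sin δ ≈ 1.719.
p = a·p₁ + b·p₂ ≈ (-0.475, 0.540, 0.694); φ = arcsin(p_z) ≈ 43.97°, λ = atan2(p_y, p_x) ≈ 131.33°.

≈ 44°N, 131°E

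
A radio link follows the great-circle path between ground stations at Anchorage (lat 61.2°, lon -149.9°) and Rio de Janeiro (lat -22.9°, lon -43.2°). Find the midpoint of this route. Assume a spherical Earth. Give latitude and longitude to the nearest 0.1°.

Convert each endpoint to a unit vector on the sphere (x = cos φ cos λ, y = cos φ sin λ, z = sin φ).
The central angle between the endpoints is δ = arccos(p₁·p₂) ≈ 2.058 rad (117.9°).
Interpolate at f = 1/2 with slerp weights a = sin((1−f)δ)/sin δ ≈ 0.970, b = sin(fδ)/sin δ ≈ 0.970.
p = a·p₁ + b·p₂ ≈ (0.247, -0.846, 0.473); φ = arcsin(p_z) ≈ 28.20°, λ = atan2(p_y, p_x) ≈ -73.72°.

≈ lat 28.2°, lon -73.7°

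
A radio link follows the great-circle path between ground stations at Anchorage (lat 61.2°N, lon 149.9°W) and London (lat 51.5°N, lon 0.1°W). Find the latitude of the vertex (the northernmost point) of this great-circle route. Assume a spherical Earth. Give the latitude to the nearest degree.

≈ 80°N

The great circle lies in the plane with unit normal n̂ = (p₁ × p₂)/|p₁ × p₂|.
Here n̂_z ≈ +0.167; the vertex latitude is φ_max = arccos|n̂_z| ≈ 80.4°.
Check via Clairaut: cos φ_max = |cos φ₁| · sin C = cos(61.2°)·sin(20.3°) ≈ 0.167, again giving ≈ 80.4°.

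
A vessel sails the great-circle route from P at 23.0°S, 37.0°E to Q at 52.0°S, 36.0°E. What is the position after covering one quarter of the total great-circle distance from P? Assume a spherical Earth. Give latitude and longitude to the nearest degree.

≈ 30°S, 37°E

Write both endpoints as unit vectors p₁, p₂ with components (cos φ cos λ, cos φ sin λ, sin φ).
The central angle between the endpoints is δ = arccos(p₁·p₂) ≈ 0.506 rad (29.0°).
Interpolate at f = 1/4 with slerp weights a = sin((1−f)δ)/sin δ ≈ 0.764, b = sin(fδ)/sin δ ≈ 0.260.
p = a·p₁ + b·p₂ ≈ (0.692, 0.518, -0.504); φ = arcsin(p_z) ≈ -30.25°, λ = atan2(p_y, p_x) ≈ 36.81°.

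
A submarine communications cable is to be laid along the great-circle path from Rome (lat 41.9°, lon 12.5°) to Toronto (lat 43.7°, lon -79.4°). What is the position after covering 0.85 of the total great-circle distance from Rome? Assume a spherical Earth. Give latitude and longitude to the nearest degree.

≈ lat 48°, lon -67°

Write both endpoints as unit vectors p₁, p₂ with components (cos φ cos λ, cos φ sin λ, sin φ).
The central angle between the endpoints is δ = arccos(p₁·p₂) ≈ 1.111 rad (63.7°).
Interpolate at f = 0.85 with slerp weights a = sin((1−f)δ)/sin δ ≈ 0.185, b = sin(fδ)/sin δ ≈ 0.904.
p = a·p₁ + b·p₂ ≈ (0.255, -0.613, 0.748); φ = arcsin(p_z) ≈ 48.44°, λ = atan2(p_y, p_x) ≈ -67.42°.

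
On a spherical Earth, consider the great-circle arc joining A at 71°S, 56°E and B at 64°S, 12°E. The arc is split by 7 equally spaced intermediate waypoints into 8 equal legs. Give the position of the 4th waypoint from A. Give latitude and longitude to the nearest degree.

≈ 69°S, 31°E

From cos δ = sin φ₁ sin φ₂ + cos φ₁ cos φ₂ cos Δλ, the central angle is δ ≈ 0.309 rad (17.7°).
Interpolate at f = 4/8 with slerp weights a = sin((1−f)δ)/sin δ ≈ 0.506, b = sin(fδ)/sin δ ≈ 0.506.
p = a·p₁ + b·p₂ ≈ (0.309, 0.183, -0.933); φ = arcsin(p_z) ≈ -68.96°, λ = atan2(p_y, p_x) ≈ 30.59°.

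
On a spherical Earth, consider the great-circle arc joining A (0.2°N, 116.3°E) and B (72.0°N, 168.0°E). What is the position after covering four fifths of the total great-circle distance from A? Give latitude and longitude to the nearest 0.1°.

Convert each endpoint to a unit vector on the sphere (x = cos φ cos λ, y = cos φ sin λ, z = sin φ).
The central angle between the endpoints is δ = arccos(p₁·p₂) ≈ 1.375 rad (78.8°).
Interpolate at f = 4/5 with slerp weights a = sin((1−f)δ)/sin δ ≈ 0.277, b = sin(fδ)/sin δ ≈ 0.909.
p = a·p₁ + b·p₂ ≈ (-0.397, 0.307, 0.865); φ = arcsin(p_z) ≈ 59.88°, λ = atan2(p_y, p_x) ≈ 142.35°.

≈ (59.9°N, 142.3°E)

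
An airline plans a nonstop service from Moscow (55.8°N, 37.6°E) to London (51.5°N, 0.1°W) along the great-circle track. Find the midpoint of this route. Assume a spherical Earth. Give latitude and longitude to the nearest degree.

≈ 55°N, 18°E

From cos δ = sin φ₁ sin φ₂ + cos φ₁ cos φ₂ cos Δλ, the central angle is δ ≈ 0.392 rad (22.5°).
Interpolate at f = 1/2 with slerp weights a = sin((1−f)δ)/sin δ ≈ 0.510, b = sin(fδ)/sin δ ≈ 0.510.
p = a·p₁ + b·p₂ ≈ (0.544, 0.174, 0.821); φ = arcsin(p_z) ≈ 55.14°, λ = atan2(p_y, p_x) ≈ 17.75°.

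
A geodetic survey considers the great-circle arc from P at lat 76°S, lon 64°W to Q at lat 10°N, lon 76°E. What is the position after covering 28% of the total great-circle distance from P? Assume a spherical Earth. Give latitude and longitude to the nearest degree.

Convert each endpoint to a unit vector on the sphere (x = cos φ cos λ, y = cos φ sin λ, z = sin φ).
The central angle between the endpoints is δ = arccos(p₁·p₂) ≈ 1.929 rad (110.5°).
Interpolate at f = 0.28 with slerp weights a = sin((1−f)δ)/sin δ ≈ 1.050, b = sin(fδ)/sin δ ≈ 0.549.
p = a·p₁ + b·p₂ ≈ (0.242, 0.296, -0.924); φ = arcsin(p_z) ≈ -67.49°, λ = atan2(p_y, p_x) ≈ 50.75°.

≈ lat 67°S, lon 51°E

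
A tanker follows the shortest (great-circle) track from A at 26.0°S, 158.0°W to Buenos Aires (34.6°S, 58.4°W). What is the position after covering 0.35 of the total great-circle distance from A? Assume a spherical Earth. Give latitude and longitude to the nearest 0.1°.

≈ 39.3°S, 127.2°W

Convert each endpoint to a unit vector on the sphere (x = cos φ cos λ, y = cos φ sin λ, z = sin φ).
The central angle between the endpoints is δ = arccos(p₁·p₂) ≈ 1.445 rad (82.8°).
Interpolate at f = 0.35 with slerp weights a = sin((1−f)δ)/sin δ ≈ 0.814, b = sin(fδ)/sin δ ≈ 0.488.
p = a·p₁ + b·p₂ ≈ (-0.467, -0.616, -0.634); φ = arcsin(p_z) ≈ -39.34°, λ = atan2(p_y, p_x) ≈ -127.17°.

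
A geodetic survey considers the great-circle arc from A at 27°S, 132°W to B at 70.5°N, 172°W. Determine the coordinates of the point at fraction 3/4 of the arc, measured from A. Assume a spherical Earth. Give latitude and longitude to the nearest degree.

Convert each endpoint to a unit vector on the sphere (x = cos φ cos λ, y = cos φ sin λ, z = sin φ).
The central angle between the endpoints is δ = arccos(p₁·p₂) ≈ 1.772 rad (101.5°).
Interpolate at f = 3/4 with slerp weights a = sin((1−f)δ)/sin δ ≈ 0.438, b = sin(fδ)/sin δ ≈ 0.991.
p = a·p₁ + b·p₂ ≈ (-0.588, -0.336, 0.736); φ = arcsin(p_z) ≈ 47.35°, λ = atan2(p_y, p_x) ≈ -150.29°.

≈ 47°N, 150°W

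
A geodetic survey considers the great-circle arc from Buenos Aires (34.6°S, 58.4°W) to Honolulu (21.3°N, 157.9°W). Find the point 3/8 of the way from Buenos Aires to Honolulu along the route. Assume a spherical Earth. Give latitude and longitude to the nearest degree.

≈ 18°S, 101°W

The haversine formula gives a central angle δ ≈ 1.910 rad (109.4°) between the endpoints.
Interpolate at f = 3/8 with slerp weights a = sin((1−f)δ)/sin δ ≈ 0.986, b = sin(fδ)/sin δ ≈ 0.696.
p = a·p₁ + b·p₂ ≈ (-0.176, -0.935, -0.307); φ = arcsin(p_z) ≈ -17.88°, λ = atan2(p_y, p_x) ≈ -100.64°.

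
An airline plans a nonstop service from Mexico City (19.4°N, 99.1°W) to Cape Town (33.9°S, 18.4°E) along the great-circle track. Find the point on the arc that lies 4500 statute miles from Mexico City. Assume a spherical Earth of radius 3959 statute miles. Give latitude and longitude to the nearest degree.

≈ 16°S, 43°W

Convert each endpoint to a unit vector on the sphere (x = cos φ cos λ, y = cos φ sin λ, z = sin φ).
The central angle between the endpoints is δ = arccos(p₁·p₂) ≈ 2.149 rad (123.1°). The total great-circle distance is δ·R ≈ 2.149 × 3959 ≈ 8509 mi, so the target fraction is f = 4500/8509 ≈ 0.529.
Interpolate at f ≈ 0.529 with slerp weights a = sin((1−f)δ)/sin δ ≈ 1.013, b = sin(fδ)/sin δ ≈ 1.084.
p = a·p₁ + b·p₂ ≈ (0.702, -0.660, -0.268); φ = arcsin(p_z) ≈ -15.54°, λ = atan2(p_y, p_x) ≈ -43.21°.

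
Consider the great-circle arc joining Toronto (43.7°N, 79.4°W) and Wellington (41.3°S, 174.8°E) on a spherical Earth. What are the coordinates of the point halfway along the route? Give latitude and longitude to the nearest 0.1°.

≈ 2.0°N, 133.8°W

Write both endpoints as unit vectors p₁, p₂ with components (cos φ cos λ, cos φ sin λ, sin φ).
The central angle between the endpoints is δ = arccos(p₁·p₂) ≈ 2.219 rad (127.1°).
Interpolate at f = 1/2 with slerp weights a = sin((1−f)δ)/sin δ ≈ 1.123, b = sin(fδ)/sin δ ≈ 1.123.
p = a·p₁ + b·p₂ ≈ (-0.691, -0.722, 0.035); φ = arcsin(p_z) ≈ 1.99°, λ = atan2(p_y, p_x) ≈ -133.75°.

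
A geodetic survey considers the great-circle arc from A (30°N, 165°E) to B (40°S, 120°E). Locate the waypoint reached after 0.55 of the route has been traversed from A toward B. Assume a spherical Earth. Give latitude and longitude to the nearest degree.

From cos δ = sin φ₁ sin φ₂ + cos φ₁ cos φ₂ cos Δλ, the central angle is δ ≈ 1.423 rad (81.5°).
Interpolate at f = 0.55 with slerp weights a = sin((1−f)δ)/sin δ ≈ 0.604, b = sin(fδ)/sin δ ≈ 0.713.
p = a·p₁ + b·p₂ ≈ (-0.778, 0.608, -0.156); φ = arcsin(p_z) ≈ -8.99°, λ = atan2(p_y, p_x) ≈ 141.99°.

≈ (9°S, 142°E)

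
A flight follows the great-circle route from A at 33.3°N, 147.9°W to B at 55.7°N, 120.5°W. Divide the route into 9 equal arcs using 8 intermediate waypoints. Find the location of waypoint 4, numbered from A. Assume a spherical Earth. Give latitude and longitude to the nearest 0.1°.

Write both endpoints as unit vectors p₁, p₂ with components (cos φ cos λ, cos φ sin λ, sin φ).
The central angle between the endpoints is δ = arccos(p₁·p₂) ≈ 0.512 rad (29.3°).
Interpolate at f = 4/9 with slerp weights a = sin((1−f)δ)/sin δ ≈ 0.573, b = sin(fδ)/sin δ ≈ 0.460.
p = a·p₁ + b·p₂ ≈ (-0.537, -0.478, 0.695); φ = arcsin(p_z) ≈ 44.02°, λ = atan2(p_y, p_x) ≈ -138.34°.

≈ 44.0°N, 138.3°W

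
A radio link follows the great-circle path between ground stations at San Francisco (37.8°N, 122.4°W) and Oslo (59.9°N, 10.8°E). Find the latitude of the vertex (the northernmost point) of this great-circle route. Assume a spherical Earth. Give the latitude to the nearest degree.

≈ 73°N

The great circle lies in the plane with unit normal n̂ = (p₁ × p₂)/|p₁ × p₂|.
Here n̂_z ≈ +0.299; the vertex latitude is φ_max = arccos|n̂_z| ≈ 72.6°.
Check via Clairaut: cos φ_max = |cos φ₁| · sin C = cos(37.8°)·sin(22.2°) ≈ 0.299, again giving ≈ 72.6°.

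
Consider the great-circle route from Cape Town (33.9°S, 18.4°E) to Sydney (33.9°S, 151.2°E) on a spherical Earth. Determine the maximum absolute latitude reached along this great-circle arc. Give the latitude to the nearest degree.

≈ 59°S

The great circle lies in the plane with unit normal n̂ = (p₁ × p₂)/|p₁ × p₂|.
Here n̂_z ≈ +0.512; the vertex latitude is φ_max = arccos|n̂_z| ≈ 59.2°.
Check via Clairaut: cos φ_max = |cos φ₁| · sin C = cos(33.9°)·sin(141.9°) ≈ 0.512, again giving ≈ 59.2°.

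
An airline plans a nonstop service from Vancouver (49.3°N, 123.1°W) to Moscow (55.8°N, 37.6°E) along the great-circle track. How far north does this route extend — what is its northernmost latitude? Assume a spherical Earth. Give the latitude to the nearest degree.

The great circle lies in the plane with unit normal n̂ = (p₁ × p₂)/|p₁ × p₂|.
Here n̂_z ≈ +0.126; the vertex latitude is φ_max = arccos|n̂_z| ≈ 82.7°.
Check via Clairaut: cos φ_max = |cos φ₁| · sin C = cos(49.3°)·sin(11.2°) ≈ 0.126, again giving ≈ 82.7°.

≈ 83°N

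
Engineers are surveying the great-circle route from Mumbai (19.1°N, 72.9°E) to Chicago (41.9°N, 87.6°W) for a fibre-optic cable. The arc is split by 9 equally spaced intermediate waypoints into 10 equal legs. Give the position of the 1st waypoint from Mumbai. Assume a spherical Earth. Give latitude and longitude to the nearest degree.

≈ 30°N, 69°E

The haversine formula gives a central angle δ ≈ 2.031 rad (116.4°) between the endpoints.
Interpolate at f = 1/10 with slerp weights a = sin((1−f)δ)/sin δ ≈ 1.080, b = sin(fδ)/sin δ ≈ 0.225.
p = a·p₁ + b·p₂ ≈ (0.307, 0.808, 0.504); φ = arcsin(p_z) ≈ 30.24°, λ = atan2(p_y, p_x) ≈ 69.19°.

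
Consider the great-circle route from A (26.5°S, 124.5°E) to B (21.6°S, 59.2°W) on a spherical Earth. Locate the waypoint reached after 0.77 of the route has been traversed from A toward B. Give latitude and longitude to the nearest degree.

≈ (52°S, 63°W)

Write both endpoints as unit vectors p₁, p₂ with components (cos φ cos λ, cos φ sin λ, sin φ).
The central angle between the endpoints is δ = arccos(p₁·p₂) ≈ 2.300 rad (131.8°).
Interpolate at f = 0.77 with slerp weights a = sin((1−f)δ)/sin δ ≈ 0.677, b = sin(fδ)/sin δ ≈ 1.314.
p = a·p₁ + b·p₂ ≈ (0.283, -0.550, -0.786); φ = arcsin(p_z) ≈ -51.78°, λ = atan2(p_y, p_x) ≈ -62.82°.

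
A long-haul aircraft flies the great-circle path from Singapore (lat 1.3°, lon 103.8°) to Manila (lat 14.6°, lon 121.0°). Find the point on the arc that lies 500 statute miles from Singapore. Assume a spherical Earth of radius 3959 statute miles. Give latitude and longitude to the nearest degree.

From cos δ = sin φ₁ sin φ₂ + cos φ₁ cos φ₂ cos Δλ, the central angle is δ ≈ 0.377 rad (21.6°). The total great-circle distance is δ·R ≈ 0.377 × 3959 ≈ 1491 mi, so the target fraction is f = 500/1491 ≈ 0.335.
Interpolate at f ≈ 0.335 with slerp weights a = sin((1−f)δ)/sin δ ≈ 0.674, b = sin(fδ)/sin δ ≈ 0.342.
p = a·p₁ + b·p₂ ≈ (-0.331, 0.938, 0.102); φ = arcsin(p_z) ≈ 5.83°, λ = atan2(p_y, p_x) ≈ 109.45°.

≈ lat 6°, lon 109°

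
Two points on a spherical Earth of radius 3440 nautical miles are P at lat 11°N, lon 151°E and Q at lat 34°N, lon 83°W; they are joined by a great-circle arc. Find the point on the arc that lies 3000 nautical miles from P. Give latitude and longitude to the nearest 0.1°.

Convert each endpoint to a unit vector on the sphere (x = cos φ cos λ, y = cos φ sin λ, z = sin φ).
The central angle between the endpoints is δ = arccos(p₁·p₂) ≈ 1.952 rad (111.8°). The total great-circle distance is δ·R ≈ 1.952 × 3440 ≈ 6713 nmi, so the target fraction is f = 3000/6713 ≈ 0.447.
Interpolate at f ≈ 0.447 with slerp weights a = sin((1−f)δ)/sin δ ≈ 0.950, b = sin(fδ)/sin δ ≈ 0.825.
p = a·p₁ + b·p₂ ≈ (-0.732, -0.227, 0.642); φ = arcsin(p_z) ≈ 39.97°, λ = atan2(p_y, p_x) ≈ -162.80°.

≈ lat 40.0°N, lon 162.8°W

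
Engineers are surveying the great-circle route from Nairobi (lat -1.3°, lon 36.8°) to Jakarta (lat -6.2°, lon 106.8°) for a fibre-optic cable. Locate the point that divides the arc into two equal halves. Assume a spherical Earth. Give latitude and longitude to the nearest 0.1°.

≈ lat -4.6°, lon 71.7°

Convert each endpoint to a unit vector on the sphere (x = cos φ cos λ, y = cos φ sin λ, z = sin φ).
The central angle between the endpoints is δ = arccos(p₁·p₂) ≈ 1.221 rad (70.0°).
Interpolate at f = 1/2 with slerp weights a = sin((1−f)δ)/sin δ ≈ 0.610, b = sin(fδ)/sin δ ≈ 0.610.
p = a·p₁ + b·p₂ ≈ (0.313, 0.946, -0.080); φ = arcsin(p_z) ≈ -4.57°, λ = atan2(p_y, p_x) ≈ 71.69°.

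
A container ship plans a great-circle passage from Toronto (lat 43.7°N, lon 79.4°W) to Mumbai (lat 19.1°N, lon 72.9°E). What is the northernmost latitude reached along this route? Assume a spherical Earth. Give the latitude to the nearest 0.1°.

≈ 69.9°N

The great circle lies in the plane with unit normal n̂ = (p₁ × p₂)/|p₁ × p₂|.
Here n̂_z ≈ +0.343; the vertex latitude is φ_max = arccos|n̂_z| ≈ 69.9°.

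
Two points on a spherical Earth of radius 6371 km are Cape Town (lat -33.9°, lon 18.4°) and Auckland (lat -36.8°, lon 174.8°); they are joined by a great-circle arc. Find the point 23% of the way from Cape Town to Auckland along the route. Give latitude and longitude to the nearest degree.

≈ lat -56°, lon 33°

From cos δ = sin φ₁ sin φ₂ + cos φ₁ cos φ₂ cos Δλ, the central angle is δ ≈ 1.849 rad (106.0°).
Interpolate at f = 0.23 with slerp weights a = sin((1−f)δ)/sin δ ≈ 1.029, b = sin(fδ)/sin δ ≈ 0.429.
p = a·p₁ + b·p₂ ≈ (0.468, 0.301, -0.831); φ = arcsin(p_z) ≈ -56.20°, λ = atan2(p_y, p_x) ≈ 32.72°.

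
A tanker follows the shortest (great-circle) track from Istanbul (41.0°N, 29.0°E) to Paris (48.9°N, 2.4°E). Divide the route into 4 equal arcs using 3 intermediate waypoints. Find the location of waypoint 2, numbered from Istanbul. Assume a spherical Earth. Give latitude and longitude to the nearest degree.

Convert each endpoint to a unit vector on the sphere (x = cos φ cos λ, y = cos φ sin λ, z = sin φ).
The central angle between the endpoints is δ = arccos(p₁·p₂) ≈ 0.354 rad (20.3°).
Interpolate at f = 2/4 with slerp weights a = sin((1−f)δ)/sin δ ≈ 0.508, b = sin(fδ)/sin δ ≈ 0.508.
p = a·p₁ + b·p₂ ≈ (0.669, 0.200, 0.716); φ = arcsin(p_z) ≈ 45.72°, λ = atan2(p_y, p_x) ≈ 16.63°.

≈ 46°N, 17°E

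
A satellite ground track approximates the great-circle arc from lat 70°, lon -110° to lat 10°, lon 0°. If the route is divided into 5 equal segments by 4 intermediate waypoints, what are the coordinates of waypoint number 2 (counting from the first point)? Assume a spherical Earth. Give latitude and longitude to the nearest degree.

≈ lat 58°, lon -28°

Convert each endpoint to a unit vector on the sphere (x = cos φ cos λ, y = cos φ sin λ, z = sin φ).
The central angle between the endpoints is δ = arccos(p₁·p₂) ≈ 1.523 rad (87.3°).
Interpolate at f = 2/5 with slerp weights a = sin((1−f)δ)/sin δ ≈ 0.793, b = sin(fδ)/sin δ ≈ 0.573.
p = a·p₁ + b·p₂ ≈ (0.471, -0.255, 0.844); φ = arcsin(p_z) ≈ 57.60°, λ = atan2(p_y, p_x) ≈ -28.39°.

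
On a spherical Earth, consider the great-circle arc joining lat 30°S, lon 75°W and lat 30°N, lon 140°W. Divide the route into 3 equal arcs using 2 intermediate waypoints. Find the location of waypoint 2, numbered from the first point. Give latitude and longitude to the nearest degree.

≈ lat 10°N, lon 117°W

Write both endpoints as unit vectors p₁, p₂ with components (cos φ cos λ, cos φ sin λ, sin φ).
The central angle between the endpoints is δ = arccos(p₁·p₂) ≈ 1.504 rad (86.2°).
Interpolate at f = 2/3 with slerp weights a = sin((1−f)δ)/sin δ ≈ 0.482, b = sin(fδ)/sin δ ≈ 0.845.
p = a·p₁ + b·p₂ ≈ (-0.452, -0.873, 0.182); φ = arcsin(p_z) ≈ 10.46°, λ = atan2(p_y, p_x) ≈ -117.39°.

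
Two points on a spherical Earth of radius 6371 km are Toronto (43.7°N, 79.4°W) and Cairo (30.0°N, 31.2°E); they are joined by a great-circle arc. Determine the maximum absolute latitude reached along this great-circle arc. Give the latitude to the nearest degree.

The great circle lies in the plane with unit normal n̂ = (p₁ × p₂)/|p₁ × p₂|.
Here n̂_z ≈ +0.591; the vertex latitude is φ_max = arccos|n̂_z| ≈ 53.8°.
Check via Clairaut: cos φ_max = |cos φ₁| · sin C = cos(43.7°)·sin(54.8°) ≈ 0.591, again giving ≈ 53.8°.

≈ 54°N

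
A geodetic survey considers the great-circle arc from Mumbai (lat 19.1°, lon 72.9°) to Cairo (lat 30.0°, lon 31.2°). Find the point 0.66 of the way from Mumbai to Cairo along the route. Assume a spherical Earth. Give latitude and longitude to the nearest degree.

From cos δ = sin φ₁ sin φ₂ + cos φ₁ cos φ₂ cos Δλ, the central angle is δ ≈ 0.685 rad (39.2°).
Interpolate at f = 0.66 with slerp weights a = sin((1−f)δ)/sin δ ≈ 0.365, b = sin(fδ)/sin δ ≈ 0.690.
p = a·p₁ + b·p₂ ≈ (0.613, 0.639, 0.465); φ = arcsin(p_z) ≈ 27.68°, λ = atan2(p_y, p_x) ≈ 46.21°.

≈ lat 28°, lon 46°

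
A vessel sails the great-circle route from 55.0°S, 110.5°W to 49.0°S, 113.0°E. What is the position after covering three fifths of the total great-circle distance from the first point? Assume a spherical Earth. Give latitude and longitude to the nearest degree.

Convert each endpoint to a unit vector on the sphere (x = cos φ cos λ, y = cos φ sin λ, z = sin φ).
The central angle between the endpoints is δ = arccos(p₁·p₂) ≈ 1.218 rad (69.8°).
Interpolate at f = 3/5 with slerp weights a = sin((1−f)δ)/sin δ ≈ 0.499, b = sin(fδ)/sin δ ≈ 0.711.
p = a·p₁ + b·p₂ ≈ (-0.283, 0.162, -0.946); φ = arcsin(p_z) ≈ -71.01°, λ = atan2(p_y, p_x) ≈ 150.25°.

≈ 71°S, 150°E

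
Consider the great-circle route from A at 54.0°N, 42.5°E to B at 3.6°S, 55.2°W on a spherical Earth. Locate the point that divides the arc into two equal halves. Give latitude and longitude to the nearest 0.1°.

≈ 34.4°N, 22.8°W

Convert each endpoint to a unit vector on the sphere (x = cos φ cos λ, y = cos φ sin λ, z = sin φ).
The central angle between the endpoints is δ = arccos(p₁·p₂) ≈ 1.701 rad (97.4°).
Interpolate at f = 1/2 with slerp weights a = sin((1−f)δ)/sin δ ≈ 0.758, b = sin(fδ)/sin δ ≈ 0.758.
p = a·p₁ + b·p₂ ≈ (0.760, -0.320, 0.566); φ = arcsin(p_z) ≈ 34.44°, λ = atan2(p_y, p_x) ≈ -22.84°.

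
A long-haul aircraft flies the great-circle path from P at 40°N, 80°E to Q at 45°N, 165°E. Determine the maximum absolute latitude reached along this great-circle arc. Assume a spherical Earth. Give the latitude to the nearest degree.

The great circle lies in the plane with unit normal n̂ = (p₁ × p₂)/|p₁ × p₂|.
Here n̂_z ≈ +0.624; the vertex latitude is φ_max = arccos|n̂_z| ≈ 51.4°.
Check via Clairaut: cos φ_max = |cos φ₁| · sin C = cos(40.0°)·sin(54.5°) ≈ 0.624, again giving ≈ 51.4°.

≈ 51°N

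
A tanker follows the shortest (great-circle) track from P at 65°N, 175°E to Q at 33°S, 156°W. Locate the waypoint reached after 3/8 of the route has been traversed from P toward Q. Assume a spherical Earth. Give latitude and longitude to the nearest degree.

≈ 29°N, 168°W

Convert each endpoint to a unit vector on the sphere (x = cos φ cos λ, y = cos φ sin λ, z = sin φ).
The central angle between the endpoints is δ = arccos(p₁·p₂) ≈ 1.755 rad (100.6°).
Interpolate at f = 3/8 with slerp weights a = sin((1−f)δ)/sin δ ≈ 0.905, b = sin(fδ)/sin δ ≈ 0.622.
p = a·p₁ + b·p₂ ≈ (-0.858, -0.179, 0.482); φ = arcsin(p_z) ≈ 28.79°, λ = atan2(p_y, p_x) ≈ -168.22°.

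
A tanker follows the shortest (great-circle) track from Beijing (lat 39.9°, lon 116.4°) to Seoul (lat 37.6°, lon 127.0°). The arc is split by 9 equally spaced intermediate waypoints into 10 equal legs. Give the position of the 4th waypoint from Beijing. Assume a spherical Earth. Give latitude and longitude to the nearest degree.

≈ lat 39°, lon 121°

Write both endpoints as unit vectors p₁, p₂ with components (cos φ cos λ, cos φ sin λ, sin φ).
The central angle between the endpoints is δ = arccos(p₁·p₂) ≈ 0.150 rad (8.6°).
Interpolate at f = 4/10 with slerp weights a = sin((1−f)δ)/sin δ ≈ 0.601, b = sin(fδ)/sin δ ≈ 0.401.
p = a·p₁ + b·p₂ ≈ (-0.396, 0.667, 0.631); φ = arcsin(p_z) ≈ 39.10°, λ = atan2(p_y, p_x) ≈ 120.72°.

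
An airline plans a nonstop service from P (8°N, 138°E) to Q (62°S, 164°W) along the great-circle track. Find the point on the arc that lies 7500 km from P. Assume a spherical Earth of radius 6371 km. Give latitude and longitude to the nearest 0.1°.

Write both endpoints as unit vectors p₁, p₂ with components (cos φ cos λ, cos φ sin λ, sin φ).
The central angle between the endpoints is δ = arccos(p₁·p₂) ≈ 1.447 rad (82.9°). The total great-circle distance is δ·R ≈ 1.447 × 6371 ≈ 9219 km, so the target fraction is f = 7500/9219 ≈ 0.814.
Interpolate at f ≈ 0.814 with slerp weights a = sin((1−f)δ)/sin δ ≈ 0.269, b = sin(fδ)/sin δ ≈ 0.931.
p = a·p₁ + b·p₂ ≈ (-0.618, 0.058, -0.784); φ = arcsin(p_z) ≈ -51.66°, λ = atan2(p_y, p_x) ≈ 174.68°.

≈ (51.7°S, 174.7°E)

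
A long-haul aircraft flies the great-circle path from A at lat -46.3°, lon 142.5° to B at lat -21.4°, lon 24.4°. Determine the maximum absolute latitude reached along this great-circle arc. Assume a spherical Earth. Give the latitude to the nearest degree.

The great circle lies in the plane with unit normal n̂ = (p₁ × p₂)/|p₁ × p₂|.
Here n̂_z ≈ -0.568; the vertex latitude is φ_max = arccos|n̂_z| ≈ 55.4°.
Check via Clairaut: cos φ_max = |cos φ₁| · sin C = cos(46.3°)·sin(124.7°) ≈ 0.568, again giving ≈ 55.4°.

≈ -55°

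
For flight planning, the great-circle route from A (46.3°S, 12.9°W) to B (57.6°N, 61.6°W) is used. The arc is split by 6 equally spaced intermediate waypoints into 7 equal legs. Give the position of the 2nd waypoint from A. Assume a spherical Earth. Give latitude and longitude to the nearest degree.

Write both endpoints as unit vectors p₁, p₂ with components (cos φ cos λ, cos φ sin λ, sin φ).
The central angle between the endpoints is δ = arccos(p₁·p₂) ≈ 1.946 rad (111.5°).
Interpolate at f = 2/7 with slerp weights a = sin((1−f)δ)/sin δ ≈ 1.057, b = sin(fδ)/sin δ ≈ 0.567.
p = a·p₁ + b·p₂ ≈ (0.856, -0.430, -0.285); φ = arcsin(p_z) ≈ -16.58°, λ = atan2(p_y, p_x) ≈ -26.68°.

≈ (17°S, 27°W)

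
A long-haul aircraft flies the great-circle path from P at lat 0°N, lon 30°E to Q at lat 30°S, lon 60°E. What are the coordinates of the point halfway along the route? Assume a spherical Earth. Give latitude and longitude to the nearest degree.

Write both endpoints as unit vectors p₁, p₂ with components (cos φ cos λ, cos φ sin λ, sin φ).
The central angle between the endpoints is δ = arccos(p₁·p₂) ≈ 0.723 rad (41.4°).
Interpolate at f = 1/2 with slerp weights a = sin((1−f)δ)/sin δ ≈ 0.535, b = sin(fδ)/sin δ ≈ 0.535.
p = a·p₁ + b·p₂ ≈ (0.694, 0.668, -0.267); φ = arcsin(p_z) ≈ -15.50°, λ = atan2(p_y, p_x) ≈ 43.90°.

≈ lat 16°S, lon 44°E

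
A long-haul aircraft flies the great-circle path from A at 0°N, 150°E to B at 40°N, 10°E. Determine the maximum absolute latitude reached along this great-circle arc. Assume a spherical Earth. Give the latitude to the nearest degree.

≈ 53°N

The great circle lies in the plane with unit normal n̂ = (p₁ × p₂)/|p₁ × p₂|.
Here n̂_z ≈ -0.608; the vertex latitude is φ_max = arccos|n̂_z| ≈ 52.5°.
Check via Clairaut: cos φ_max = |cos φ₁| · sin C = cos(0.0°)·sin(37.5°) ≈ 0.608, again giving ≈ 52.5°.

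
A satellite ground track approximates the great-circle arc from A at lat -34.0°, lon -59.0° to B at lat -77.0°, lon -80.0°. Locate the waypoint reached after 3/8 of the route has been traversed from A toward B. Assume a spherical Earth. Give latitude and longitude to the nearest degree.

Convert each endpoint to a unit vector on the sphere (x = cos φ cos λ, y = cos φ sin λ, z = sin φ).
The central angle between the endpoints is δ = arccos(p₁·p₂) ≈ 0.768 rad (44.0°).
Interpolate at f = 3/8 with slerp weights a = sin((1−f)δ)/sin δ ≈ 0.665, b = sin(fδ)/sin δ ≈ 0.409.
p = a·p₁ + b·p₂ ≈ (0.300, -0.563, -0.770); φ = arcsin(p_z) ≈ -50.37°, λ = atan2(p_y, p_x) ≈ -61.96°.

≈ lat -50°, lon -62°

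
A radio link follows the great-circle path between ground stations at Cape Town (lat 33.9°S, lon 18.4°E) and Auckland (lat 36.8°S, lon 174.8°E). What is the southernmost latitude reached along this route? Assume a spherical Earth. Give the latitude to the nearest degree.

≈ 74°S

The great circle lies in the plane with unit normal n̂ = (p₁ × p₂)/|p₁ × p₂|.
Here n̂_z ≈ +0.277; the vertex latitude is φ_max = arccos|n̂_z| ≈ 73.9°.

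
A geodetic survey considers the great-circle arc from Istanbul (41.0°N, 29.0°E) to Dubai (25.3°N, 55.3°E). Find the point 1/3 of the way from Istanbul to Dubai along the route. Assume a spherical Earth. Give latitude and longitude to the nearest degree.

From cos δ = sin φ₁ sin φ₂ + cos φ₁ cos φ₂ cos Δλ, the central angle is δ ≈ 0.469 rad (26.9°).
Interpolate at f = 1/3 with slerp weights a = sin((1−f)δ)/sin δ ≈ 0.681, b = sin(fδ)/sin δ ≈ 0.344.
p = a·p₁ + b·p₂ ≈ (0.626, 0.505, 0.594); φ = arcsin(p_z) ≈ 36.42°, λ = atan2(p_y, p_x) ≈ 38.87°.

≈ 36°N, 39°E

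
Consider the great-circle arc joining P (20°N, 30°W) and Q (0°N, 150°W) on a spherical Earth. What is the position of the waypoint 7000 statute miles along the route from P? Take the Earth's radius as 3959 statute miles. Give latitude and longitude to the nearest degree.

Convert each endpoint to a unit vector on the sphere (x = cos φ cos λ, y = cos φ sin λ, z = sin φ).
The central angle between the endpoints is δ = arccos(p₁·p₂) ≈ 2.060 rad (118.0°). The total great-circle distance is δ·R ≈ 2.060 × 3959 ≈ 8155 mi, so the target fraction is f = 7000/8155 ≈ 0.858.
Interpolate at f ≈ 0.858 with slerp weights a = sin((1−f)δ)/sin δ ≈ 0.326, b = sin(fδ)/sin δ ≈ 1.111.
p = a·p₁ + b·p₂ ≈ (-0.697, -0.709, 0.111); φ = arcsin(p_z) ≈ 6.40°, λ = atan2(p_y, p_x) ≈ -134.52°.

≈ (6°N, 135°W)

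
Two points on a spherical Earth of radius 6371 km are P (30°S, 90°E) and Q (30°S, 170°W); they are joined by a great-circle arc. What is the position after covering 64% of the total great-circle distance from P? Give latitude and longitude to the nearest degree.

Convert each endpoint to a unit vector on the sphere (x = cos φ cos λ, y = cos φ sin λ, z = sin φ).
The central angle between the endpoints is δ = arccos(p₁·p₂) ≈ 1.451 rad (83.1°).
Interpolate at f = 0.64 with slerp weights a = sin((1−f)δ)/sin δ ≈ 0.502, b = sin(fδ)/sin δ ≈ 0.807.
p = a·p₁ + b·p₂ ≈ (-0.688, 0.314, -0.654); φ = arcsin(p_z) ≈ -40.88°, λ = atan2(p_y, p_x) ≈ 155.47°.

≈ (41°S, 155°E)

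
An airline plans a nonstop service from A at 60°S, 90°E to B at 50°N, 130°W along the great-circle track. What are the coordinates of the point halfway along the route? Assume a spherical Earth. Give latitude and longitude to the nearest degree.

≈ 14°S, 179°E

From cos δ = sin φ₁ sin φ₂ + cos φ₁ cos φ₂ cos Δλ, the central angle is δ ≈ 2.713 rad (155.5°).
Interpolate at f = 1/2 with slerp weights a = sin((1−f)δ)/sin δ ≈ 2.352, b = sin(fδ)/sin δ ≈ 2.352.
p = a·p₁ + b·p₂ ≈ (-0.972, 0.018, -0.235); φ = arcsin(p_z) ≈ -13.60°, λ = atan2(p_y, p_x) ≈ 178.95°.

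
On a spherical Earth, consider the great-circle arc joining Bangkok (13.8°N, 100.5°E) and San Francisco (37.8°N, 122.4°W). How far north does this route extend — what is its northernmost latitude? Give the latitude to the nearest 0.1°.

≈ 54.9°N

The great circle lies in the plane with unit normal n̂ = (p₁ × p₂)/|p₁ × p₂|.
Here n̂_z ≈ +0.574; the vertex latitude is φ_max = arccos|n̂_z| ≈ 54.9°.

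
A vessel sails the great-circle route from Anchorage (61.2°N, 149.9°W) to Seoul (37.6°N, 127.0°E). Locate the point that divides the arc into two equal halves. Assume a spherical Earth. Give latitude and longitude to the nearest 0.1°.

≈ 56.7°N, 156.4°E

Convert each endpoint to a unit vector on the sphere (x = cos φ cos λ, y = cos φ sin λ, z = sin φ).
The central angle between the endpoints is δ = arccos(p₁·p₂) ≈ 0.951 rad (54.5°).
Interpolate at f = 1/2 with slerp weights a = sin((1−f)δ)/sin δ ≈ 0.562, b = sin(fδ)/sin δ ≈ 0.562.
p = a·p₁ + b·p₂ ≈ (-0.503, 0.220, 0.836); φ = arcsin(p_z) ≈ 56.73°, λ = atan2(p_y, p_x) ≈ 156.36°.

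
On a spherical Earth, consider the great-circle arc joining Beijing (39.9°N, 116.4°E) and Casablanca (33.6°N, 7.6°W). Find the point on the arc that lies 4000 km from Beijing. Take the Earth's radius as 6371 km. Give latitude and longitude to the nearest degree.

≈ 58°N, 67°E

The haversine formula gives a central angle δ ≈ 1.573 rad (90.1°) between the endpoints. The total great-circle distance is δ·R ≈ 1.573 × 6371 ≈ 10022 km, so the target fraction is f = 4000/10022 ≈ 0.399.
Interpolate at f ≈ 0.399 with slerp weights a = sin((1−f)δ)/sin δ ≈ 0.811, b = sin(fδ)/sin δ ≈ 0.587.
p = a·p₁ + b·p₂ ≈ (0.208, 0.492, 0.845); φ = arcsin(p_z) ≈ 57.68°, λ = atan2(p_y, p_x) ≈ 67.05°.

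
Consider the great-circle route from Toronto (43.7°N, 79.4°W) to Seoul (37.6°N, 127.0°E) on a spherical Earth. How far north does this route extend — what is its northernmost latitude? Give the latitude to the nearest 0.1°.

≈ 75.2°N

The great circle lies in the plane with unit normal n̂ = (p₁ × p₂)/|p₁ × p₂|.
Here n̂_z ≈ -0.256; the vertex latitude is φ_max = arccos|n̂_z| ≈ 75.2°.
Check via Clairaut: cos φ_max = |cos φ₁| · sin C = cos(43.7°)·sin(20.7°) ≈ 0.256, again giving ≈ 75.2°.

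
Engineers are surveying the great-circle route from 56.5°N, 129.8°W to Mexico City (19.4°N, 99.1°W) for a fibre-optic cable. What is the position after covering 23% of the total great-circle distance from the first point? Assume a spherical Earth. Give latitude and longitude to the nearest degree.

≈ 49°N, 119°W

From cos δ = sin φ₁ sin φ₂ + cos φ₁ cos φ₂ cos Δλ, the central angle is δ ≈ 0.760 rad (43.6°).
Interpolate at f = 0.23 with slerp weights a = sin((1−f)δ)/sin δ ≈ 0.802, b = sin(fδ)/sin δ ≈ 0.252.
p = a·p₁ + b·p₂ ≈ (-0.321, -0.575, 0.752); φ = arcsin(p_z) ≈ 48.81°, λ = atan2(p_y, p_x) ≈ -119.16°.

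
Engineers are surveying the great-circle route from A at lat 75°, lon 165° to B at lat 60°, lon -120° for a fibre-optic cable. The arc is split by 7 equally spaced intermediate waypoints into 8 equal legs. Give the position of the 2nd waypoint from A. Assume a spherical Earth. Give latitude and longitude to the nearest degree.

The haversine formula gives a central angle δ ≈ 0.516 rad (29.5°) between the endpoints.
Interpolate at f = 2/8 with slerp weights a = sin((1−f)δ)/sin δ ≈ 0.765, b = sin(fδ)/sin δ ≈ 0.261.
p = a·p₁ + b·p₂ ≈ (-0.256, -0.062, 0.965); φ = arcsin(p_z) ≈ 74.71°, λ = atan2(p_y, p_x) ≈ -166.48°.

≈ lat 75°, lon -166°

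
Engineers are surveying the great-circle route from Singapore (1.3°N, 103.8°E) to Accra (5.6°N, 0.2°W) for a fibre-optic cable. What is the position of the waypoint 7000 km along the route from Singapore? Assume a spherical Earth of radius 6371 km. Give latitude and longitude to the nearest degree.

The haversine formula gives a central angle δ ≈ 1.812 rad (103.8°) between the endpoints. The total great-circle distance is δ·R ≈ 1.812 × 6371 ≈ 11542 km, so the target fraction is f = 7000/11542 ≈ 0.606.
Interpolate at f ≈ 0.606 with slerp weights a = sin((1−f)δ)/sin δ ≈ 0.673, b = sin(fδ)/sin δ ≈ 0.917.
p = a·p₁ + b·p₂ ≈ (0.752, 0.651, 0.105); φ = arcsin(p_z) ≈ 6.01°, λ = atan2(p_y, p_x) ≈ 40.86°.

≈ 6°N, 41°E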